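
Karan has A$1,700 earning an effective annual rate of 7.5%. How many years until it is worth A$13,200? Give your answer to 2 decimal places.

28.34 years

n = ln(13200/1700) / ln(1+0.075) = ln(7.76471) / 0.072321 = 28.3403 years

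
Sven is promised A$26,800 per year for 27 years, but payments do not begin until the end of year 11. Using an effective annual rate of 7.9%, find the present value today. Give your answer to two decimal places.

A$138,239.35

Value one period before first payment (t=10): 26800 × [1 − (1+0.079)^(−27)] / 0.079 = 26800 × 11.033450 = 295,696.4687
PV₀ = 295,696.4687 / (1+0.079)^10 = 295,696.4687 / 2.139018 = 138,239.3526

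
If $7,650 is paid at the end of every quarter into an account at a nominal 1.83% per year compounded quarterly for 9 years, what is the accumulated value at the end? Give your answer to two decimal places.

Periodic rate i = 0.0183/4 = 0.004575; n = 9 × 4 = 36 periods.
FV = PMT · [(1+i)^n − 1] / i = 7650 · 39.037504 = 298,636.9087

$298,636.91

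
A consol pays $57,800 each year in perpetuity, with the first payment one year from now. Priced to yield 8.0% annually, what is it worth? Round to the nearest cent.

PV = PMT / i = 57800 / 0.08 = 722,500.0000

$722,500.00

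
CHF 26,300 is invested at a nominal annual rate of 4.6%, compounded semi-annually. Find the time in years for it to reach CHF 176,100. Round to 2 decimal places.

41.81 years

Periodic rate i = 0.046/2 = 0.023.
n = ln(176100/26300) / ln(1+0.023) = ln(6.69582) / 0.022739 = 83.6203 half-years
= 83.6203/2 years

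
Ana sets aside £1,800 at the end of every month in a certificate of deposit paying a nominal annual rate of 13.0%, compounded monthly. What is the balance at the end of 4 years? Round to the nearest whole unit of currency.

£112,541

Periodic rate i = 0.13/12 = 0.0108333; n = 4 × 12 = 48 periods.
FV = 1800 × [(1+0.0108333)^48 − 1] / 0.0108333 = 1800 × 62.522811 = 112,541.0595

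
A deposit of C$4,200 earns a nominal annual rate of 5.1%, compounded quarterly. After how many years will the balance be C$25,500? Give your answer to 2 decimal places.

Periodic rate i = 0.051/4 = 0.01275.
(1+i)^n = 25500/4200 = 6.07143, so n = ln 6.07143 / ln 1.01275 = 142.3582 quarters
= 142.3582/4 years

35.59 years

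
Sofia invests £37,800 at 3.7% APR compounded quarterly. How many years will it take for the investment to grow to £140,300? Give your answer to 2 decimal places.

Periodic rate i = 0.037/4 = 0.00925.
(1+i)^n = 140300/37800 = 3.71164, so n = ln 3.71164 / ln 1.00925 = 142.4357 quarters
= 142.4357/4 years

35.61 years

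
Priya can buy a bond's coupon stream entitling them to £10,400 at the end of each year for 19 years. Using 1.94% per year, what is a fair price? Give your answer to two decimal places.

Annuity factor a(19|0.0194) = 15.765570; PV = 10400 × 15.765570 = 163,961.9248

£163,961.92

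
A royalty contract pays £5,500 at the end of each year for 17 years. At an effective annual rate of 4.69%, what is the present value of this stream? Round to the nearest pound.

Annuity factor a(17|0.0469) = 11.539712; PV = 5500 × 11.539712 = 63,468.4135

£63,468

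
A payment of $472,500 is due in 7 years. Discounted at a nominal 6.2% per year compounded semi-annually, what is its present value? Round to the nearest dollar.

i = 0.062/2 = 0.031 per half-year; n = 7·2 = 14.
PV = FV·(1+i)^(−n) = 472,500 × 0.652197 = 308,163.0039

$308,163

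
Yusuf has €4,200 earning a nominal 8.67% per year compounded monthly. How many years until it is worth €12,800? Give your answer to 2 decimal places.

12.90 years

Periodic rate i = 0.0867/12 = 0.007225.
n = ln(12800/4200) / ln(1+0.007225) = ln(3.04762) / 0.007199 = 154.7933 months
= 154.7933/12 years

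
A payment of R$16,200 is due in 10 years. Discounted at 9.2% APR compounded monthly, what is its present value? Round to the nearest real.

Periodic rate i = 0.092/12 = 0.00766667; n = 10 × 12 = 120 periods.
PV = FV·(1+i)^(−n) = 16,200 × 0.399920 = 6,478.7007

R$6,479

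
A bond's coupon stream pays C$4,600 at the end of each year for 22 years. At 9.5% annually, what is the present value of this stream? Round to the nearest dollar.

PV = PMT · [1 − (1+i)^(−n)] / i = 4600 · 9.096876 = 41,845.6310

C$41,846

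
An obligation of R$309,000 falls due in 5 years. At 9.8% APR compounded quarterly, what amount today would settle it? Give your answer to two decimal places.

i = 0.098/4 = 0.0245 per quarter; n = 5·4 = 20.
Discount factor = (1+0.0245)^(−20) = 0.616255; PV = 309,000 × 0.616255 = 190,422.9218

R$190,422.92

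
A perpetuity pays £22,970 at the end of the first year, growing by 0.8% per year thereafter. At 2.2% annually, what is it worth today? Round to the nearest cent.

PV = PMT / (i − g) = 22970 / (0.022 − 0.008) = 22970 / 0.014000 = 1,640,714.2857

£1,640,714.29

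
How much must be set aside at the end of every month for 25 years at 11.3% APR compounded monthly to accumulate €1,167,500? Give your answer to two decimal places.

€702.96

With 12 periods per year: i = 0.00941667, n = 300.
PMT = 1.1675e+06 / ( [(1+0.00941667)^300 − 1] / 0.00941667 ) = 1.1675e+06 / 1660.836253 = 702.9591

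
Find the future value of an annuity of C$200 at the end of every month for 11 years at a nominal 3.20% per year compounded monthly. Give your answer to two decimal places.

C$31,593.19

Periodic rate i = 0.032/12 = 0.00266667; n = 11 × 12 = 132 periods.
Accumulation factor s(132|0.00266667) = 157.965943; FV = 200 × 157.965943 = 31,593.1886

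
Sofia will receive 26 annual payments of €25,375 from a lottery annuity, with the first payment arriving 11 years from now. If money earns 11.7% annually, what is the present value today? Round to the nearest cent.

€67,688.66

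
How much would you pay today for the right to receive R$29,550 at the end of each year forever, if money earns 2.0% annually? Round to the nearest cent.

R$1,477,500.00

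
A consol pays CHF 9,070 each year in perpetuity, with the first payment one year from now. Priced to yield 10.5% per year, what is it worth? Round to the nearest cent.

PV = C/r = 9070/0.105 = 86,380.9524

CHF 86,380.95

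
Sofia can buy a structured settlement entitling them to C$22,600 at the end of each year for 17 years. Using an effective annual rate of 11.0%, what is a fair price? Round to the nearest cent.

Annuity factor a(17|0.11) = 7.548794; PV = 22600 × 7.548794 = 170,602.7534

C$170,602.75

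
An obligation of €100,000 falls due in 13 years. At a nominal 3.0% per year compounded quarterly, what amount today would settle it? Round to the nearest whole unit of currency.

i = 0.03/4 = 0.0075 per quarter; n = 13·4 = 52.
PV = FV·(1+i)^(−n) = 100,000 × 0.678043 = 67,804.2864

€67,804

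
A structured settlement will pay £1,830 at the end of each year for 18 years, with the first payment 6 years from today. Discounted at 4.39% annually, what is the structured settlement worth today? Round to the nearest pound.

Value one period before first payment (t=5): 1830 × [1 − (1+0.0439)^(−18)] / 0.0439 = 1830 × 12.267286 = 22,449.1334
Discount back 5 years: 22,449.1334 × (1+0.0439)^(−5) = 22,449.1334 × 0.806688 = 18,109.4430

£18,109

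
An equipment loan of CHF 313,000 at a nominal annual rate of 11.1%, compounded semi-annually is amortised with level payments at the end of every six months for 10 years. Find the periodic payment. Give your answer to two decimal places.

CHF 26,300.39

With 2 periods per year: i = 0.0555, n = 20.
PMT = 313000 / ( [1 − (1+0.0555)^(−20)] / 0.0555 ) = 313000 / 11.900965 = 26,300.3888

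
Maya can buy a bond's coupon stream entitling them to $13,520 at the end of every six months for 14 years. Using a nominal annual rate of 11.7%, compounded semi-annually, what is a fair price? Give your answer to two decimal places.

$184,070.10

Periodic rate i = 0.117/2 = 0.0585; n = 14 × 2 = 28 periods.
PV = 13520 × [1 − (1+0.0585)^(−28)] / 0.0585 = 13520 × 13.614652 = 184,070.0966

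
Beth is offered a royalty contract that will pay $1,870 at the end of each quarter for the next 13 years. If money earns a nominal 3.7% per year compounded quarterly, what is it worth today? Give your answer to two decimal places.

i = 0.037/4 = 0.00925 per quarter; n = 13·4 = 52.
PV = PMT · [1 − (1+i)^(−n)] / i = 1870 · 41.131547 = 76,915.9923

$76,915.99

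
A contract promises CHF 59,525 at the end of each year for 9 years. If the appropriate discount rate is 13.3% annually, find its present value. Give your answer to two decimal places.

CHF 302,084.67

Annuity factor a(9|0.133) = 5.074921; PV = 59525 × 5.074921 = 302,084.6708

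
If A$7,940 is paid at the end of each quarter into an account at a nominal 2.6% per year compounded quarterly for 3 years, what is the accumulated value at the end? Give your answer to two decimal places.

Periodic rate i = 0.026/4 = 0.0065; n = 3 × 4 = 12 periods.
FV = PMT · [(1+i)^n − 1] / i = 7940 · 12.438432 = 98,761.1530

A$98,761.15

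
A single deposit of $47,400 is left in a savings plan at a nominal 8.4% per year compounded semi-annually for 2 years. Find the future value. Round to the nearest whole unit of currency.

$55,879

i = 0.084/2 = 0.042 per half-year; n = 2·2 = 4.
47,400 × (1+0.042)^4 = 47,400 × 1.178883 = 55,879.0762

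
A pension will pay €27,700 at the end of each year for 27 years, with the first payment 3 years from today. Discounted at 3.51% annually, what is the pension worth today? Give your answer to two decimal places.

€446,367.66

Value one period before first payment (t=2): 27700 × [1 − (1+0.0351)^(−27)] / 0.0351 = 27700 × 17.265437 = 478,252.5995
PV₀ = 478,252.5995 / (1+0.0351)^2 = 478,252.5995 / 1.071432 = 446,367.6603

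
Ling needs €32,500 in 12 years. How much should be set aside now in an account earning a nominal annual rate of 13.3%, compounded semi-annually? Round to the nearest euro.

Periodic rate i = 0.133/2 = 0.0665; n = 12 × 2 = 24 periods.
PV = 32,500 / (1 + 0.0665)^24 = 32,500 / 4.688788 = 6,931.4282

€6,931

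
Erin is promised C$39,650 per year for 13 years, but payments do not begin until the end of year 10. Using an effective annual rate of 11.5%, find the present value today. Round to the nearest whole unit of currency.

PV at t=9 (ordinary 13-year annuity): 39650 × a(13|0.115) = 39650 × 6.583482 = 261,035.0655
Discount back 9 years: 261,035.0655 × (1+0.115)^(−9) = 261,035.0655 × 0.375428 = 97,999.7674

C$98,000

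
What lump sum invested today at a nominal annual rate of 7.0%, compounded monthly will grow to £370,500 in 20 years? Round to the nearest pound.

i = 0.07/12 = 0.00583333 per month; n = 20·12 = 240.
PV = 370,500 / (1 + 0.00583333)^240 = 370,500 / 4.038739 = 91,736.5578

£91,737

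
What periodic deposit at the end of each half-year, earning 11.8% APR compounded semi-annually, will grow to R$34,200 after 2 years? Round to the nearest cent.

i = 0.118/2 = 0.059 per half-year; n = 2·2 = 4.
PMT = 34200 / ( [(1+0.059)^4 − 1] / 0.059 ) = 34200 / 4.368129 = 7,829.4384

R$7,829.44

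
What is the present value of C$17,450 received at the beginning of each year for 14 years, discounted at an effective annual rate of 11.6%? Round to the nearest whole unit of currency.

C$131,765

Annuity factor a(14|0.116) × (1+i) = 7.550989; PV = 17450 × 7.550989 = 131,764.7627
(Beginning-of-period payments → annuity-due factor ×(1+i).)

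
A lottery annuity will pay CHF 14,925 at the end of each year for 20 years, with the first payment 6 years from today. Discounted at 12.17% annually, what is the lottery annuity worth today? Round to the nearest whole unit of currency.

CHF 62,117

PV at t=5 (ordinary 20-year annuity): 14925 × a(20|0.1217) = 14925 × 7.390556 = 110,304.0476
Discount back 5 years: 110,304.0476 × (1+0.1217)^(−5) = 110,304.0476 × 0.563140 = 62,116.6248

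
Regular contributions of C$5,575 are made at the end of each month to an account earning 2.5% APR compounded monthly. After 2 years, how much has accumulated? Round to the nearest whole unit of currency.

C$137,055

With 12 periods per year: i = 0.00208333, n = 24.
FV = PMT · [(1+i)^n − 1] / i = 5575 · 24.583882 = 137,055.1400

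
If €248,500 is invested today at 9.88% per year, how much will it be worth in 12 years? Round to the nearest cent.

FV = 248,500 × (1 + 0.0988)^12 = 769,750.8941

€769,750.89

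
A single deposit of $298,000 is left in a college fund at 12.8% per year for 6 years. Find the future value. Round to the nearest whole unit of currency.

298,000 × (1+0.128)^6 = 298,000 × 2.059940 = 613,862.1582

$613,862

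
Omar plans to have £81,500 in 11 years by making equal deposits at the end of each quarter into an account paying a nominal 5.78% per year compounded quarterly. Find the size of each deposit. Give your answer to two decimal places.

Periodic rate i = 0.0578/4 = 0.01445; n = 11 × 4 = 44 periods.
PMT = 81500 / ( [(1+0.01445)^44 − 1] / 0.01445 ) = 81500 / 60.896837 = 1,338.3290

£1,338.33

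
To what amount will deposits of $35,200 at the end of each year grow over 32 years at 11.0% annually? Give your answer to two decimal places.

FV = 35200 × [(1+0.11)^32 − 1] / 0.11 = 35200 × 247.323624 = 8,705,791.5540

$8,705,791.55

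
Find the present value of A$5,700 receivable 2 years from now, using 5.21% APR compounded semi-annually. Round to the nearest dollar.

A$5,143

With 2 periods per year: i = 0.02605, n = 4.
PV = FV·(1+i)^(−n) = 5,700 × 0.902248 = 5,142.8133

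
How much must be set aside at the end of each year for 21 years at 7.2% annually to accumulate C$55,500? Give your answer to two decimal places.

FV-annuity factor = 45.918934; PMT = 55500 / 45.918934 = 1,208.6517

C$1,208.65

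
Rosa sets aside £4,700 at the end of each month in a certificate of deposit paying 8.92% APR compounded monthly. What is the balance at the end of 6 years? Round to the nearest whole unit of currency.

£445,391

i = 0.0892/12 = 0.00743333 per month; n = 6·12 = 72.
Accumulation factor s(72|0.00743333) = 94.764052; FV = 4700 × 94.764052 = 445,391.0423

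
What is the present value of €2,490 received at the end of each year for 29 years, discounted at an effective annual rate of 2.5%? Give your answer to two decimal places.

Annuity factor a(29|0.025) = 20.453550; PV = 2490 × 20.453550 = 50,929.3393

€50,929.34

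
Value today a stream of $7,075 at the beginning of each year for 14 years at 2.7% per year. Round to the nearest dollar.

PV = PMT · [1 − (1+i)^(−n)] / i × (1+i) = 7075 · 11.841912 = 83,781.5303
Payments are at the start of each period, so multiply by (1+i).

$83,782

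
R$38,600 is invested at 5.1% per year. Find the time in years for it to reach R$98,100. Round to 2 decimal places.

(1+i)^n = 98100/38600 = 2.54145, so n = ln 2.54145 / ln 1.051 = 18.7514 years

18.75 years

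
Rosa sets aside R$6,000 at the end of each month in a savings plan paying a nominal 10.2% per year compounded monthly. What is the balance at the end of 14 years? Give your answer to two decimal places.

With 12 periods per year: i = 0.0085, n = 168.
Accumulation factor s(168|0.0085) = 370.030423; FV = 6000 × 370.030423 = 2,220,182.5358

R$2,220,182.54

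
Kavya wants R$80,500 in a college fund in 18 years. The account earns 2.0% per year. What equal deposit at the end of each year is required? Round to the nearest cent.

R$3,759.52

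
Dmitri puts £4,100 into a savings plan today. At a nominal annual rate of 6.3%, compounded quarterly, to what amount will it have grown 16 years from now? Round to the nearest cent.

£11,146.56

With 4 periods per year: i = 0.01575, n = 64.
4,100 × (1+0.01575)^64 = 4,100 × 2.718674 = 11,146.5647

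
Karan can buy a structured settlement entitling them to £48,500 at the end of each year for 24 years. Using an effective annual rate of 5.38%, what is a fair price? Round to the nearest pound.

Annuity factor a(24|0.0538) = 13.302652; PV = 48500 × 13.302652 = 645,178.6115

£645,179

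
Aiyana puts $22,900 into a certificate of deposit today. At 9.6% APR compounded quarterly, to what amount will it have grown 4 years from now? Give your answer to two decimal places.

With 4 periods per year: i = 0.024, n = 16.
FV = PV·(1+i)^n = 22,900 × 1.461502 = 33,468.3875

$33,468.39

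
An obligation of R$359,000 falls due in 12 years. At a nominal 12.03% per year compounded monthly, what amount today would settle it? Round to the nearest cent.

R$85,362.80

Periodic rate i = 0.1203/12 = 0.010025; n = 12 × 12 = 144 periods.
PV = 359,000 / (1 + 0.010025)^144 = 359,000 / 4.205579 = 85,362.8021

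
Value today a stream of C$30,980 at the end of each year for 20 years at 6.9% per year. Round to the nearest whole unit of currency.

C$330,769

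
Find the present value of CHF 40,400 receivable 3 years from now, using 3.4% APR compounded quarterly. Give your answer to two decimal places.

CHF 36,498.12

With 4 periods per year: i = 0.0085, n = 12.
PV = FV·(1+i)^(−n) = 40,400 × 0.903419 = 36,498.1233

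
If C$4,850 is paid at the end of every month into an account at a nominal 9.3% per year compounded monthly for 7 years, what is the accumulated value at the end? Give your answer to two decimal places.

C$571,143.00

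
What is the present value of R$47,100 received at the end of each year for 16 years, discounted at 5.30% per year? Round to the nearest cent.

Annuity factor a(16|0.053) = 10.610014; PV = 47100 × 10.610014 = 499,731.6430

R$499,731.64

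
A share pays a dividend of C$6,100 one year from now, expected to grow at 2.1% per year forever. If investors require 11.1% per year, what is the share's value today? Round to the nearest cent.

PV = D₁/(r − g) = 6100/(0.111 − 0.021) = 67,777.7778

C$67,777.78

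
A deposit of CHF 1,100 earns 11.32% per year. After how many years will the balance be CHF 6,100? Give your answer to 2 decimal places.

15.97 years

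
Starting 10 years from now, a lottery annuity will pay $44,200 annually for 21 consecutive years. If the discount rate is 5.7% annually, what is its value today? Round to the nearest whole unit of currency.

Value one period before first payment (t=9): 44200 × [1 − (1+0.057)^(−21)] / 0.057 = 44200 × 12.066763 = 533,350.9211
PV₀ = 533,350.9211 / (1+0.057)^9 = 533,350.9211 / 1.646929 = 323,845.7215

$323,846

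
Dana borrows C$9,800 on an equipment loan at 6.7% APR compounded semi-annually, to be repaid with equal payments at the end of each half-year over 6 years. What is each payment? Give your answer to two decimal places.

i = 0.067/2 = 0.0335 per half-year; n = 6·2 = 12.
PMT = 9800 / ( [1 − (1+0.0335)^(−12)] / 0.0335 ) = 9800 / 9.749202 = 1,005.2105

C$1,005.21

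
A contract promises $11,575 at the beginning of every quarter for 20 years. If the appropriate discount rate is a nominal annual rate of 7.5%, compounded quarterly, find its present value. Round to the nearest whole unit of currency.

$486,617

With 4 periods per year: i = 0.01875, n = 80.
PV = 11575 × [1 − (1+0.01875)^(−80)] / 0.01875 × (1+i) = 11575 × 42.040369 = 486,617.2750
(Beginning-of-period payments → annuity-due factor ×(1+i).)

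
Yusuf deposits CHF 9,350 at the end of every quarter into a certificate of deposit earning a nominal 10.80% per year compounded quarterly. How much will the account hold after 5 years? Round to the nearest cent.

With 4 periods per year: i = 0.027, n = 20.
FV = 9350 × [(1+0.027)^20 − 1] / 0.027 = 9350 × 26.065251 = 243,710.0983

CHF 243,710.10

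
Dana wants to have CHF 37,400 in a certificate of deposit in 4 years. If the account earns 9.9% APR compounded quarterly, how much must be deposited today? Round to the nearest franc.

With 4 periods per year: i = 0.02475, n = 16.
Discount factor = (1+0.02475)^(−16) = 0.676259; PV = 37,400 × 0.676259 = 25,292.0930

CHF 25,292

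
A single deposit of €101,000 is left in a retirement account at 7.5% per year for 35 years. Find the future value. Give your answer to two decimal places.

€1,269,455.91

101,000 × (1+0.075)^35 = 101,000 × 12.568870 = 1,269,455.9123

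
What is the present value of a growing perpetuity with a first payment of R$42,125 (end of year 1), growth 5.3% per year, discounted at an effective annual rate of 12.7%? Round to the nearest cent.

PV = PMT / (i − g) = 42125 / (0.127 − 0.053) = 42125 / 0.074000 = 569,256.7568

R$569,256.76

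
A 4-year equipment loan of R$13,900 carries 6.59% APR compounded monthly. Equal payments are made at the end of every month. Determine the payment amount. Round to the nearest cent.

With 12 periods per year: i = 0.00549167, n = 48.
PMT = 13900 / ( [1 − (1+0.00549167)^(−48)] / 0.00549167 ) = 13900 / 42.093770 = 330.2151

R$330.22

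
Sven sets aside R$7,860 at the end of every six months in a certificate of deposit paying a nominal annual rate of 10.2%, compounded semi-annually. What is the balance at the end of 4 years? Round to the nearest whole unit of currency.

With 2 periods per year: i = 0.051, n = 8.
FV = 7860 × [(1+0.051)^8 − 1] / 0.051 = 7860 × 9.583330 = 75,324.9756

R$75,325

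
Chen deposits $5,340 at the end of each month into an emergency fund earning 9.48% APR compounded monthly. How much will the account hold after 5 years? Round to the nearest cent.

i = 0.0948/12 = 0.0079 per month; n = 5·12 = 60.
FV = PMT · [(1+i)^n − 1] / i = 5340 · 76.382005 = 407,879.9090

$407,879.91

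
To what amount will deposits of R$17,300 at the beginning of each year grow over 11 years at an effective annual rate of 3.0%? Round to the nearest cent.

FV = 17300 × [(1+0.03)^11 − 1] / 0.03 × (1+i) = 17300 × 13.192030 = 228,222.1114
(Beginning-of-period payments → annuity-due factor ×(1+i).)

R$228,222.11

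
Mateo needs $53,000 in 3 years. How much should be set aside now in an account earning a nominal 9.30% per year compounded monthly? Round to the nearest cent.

$40,139.76

With 12 periods per year: i = 0.00775, n = 36.
PV = FV·(1+i)^(−n) = 53,000 × 0.757354 = 40,139.7648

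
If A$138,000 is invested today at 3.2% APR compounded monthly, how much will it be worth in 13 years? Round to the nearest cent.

With 12 periods per year: i = 0.00266667, n = 156.
FV = 138,000 × (1 + 0.00266667)^156 = 209,076.4559

A$209,076.46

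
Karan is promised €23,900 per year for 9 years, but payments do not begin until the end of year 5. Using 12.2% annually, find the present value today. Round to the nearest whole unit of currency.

€79,747

Value one period before first payment (t=4): 23900 × [1 − (1+0.122)^(−9)] / 0.122 = 23900 × 5.287984 = 126,382.8248
PV₀ = 126,382.8248 / (1+0.122)^4 = 126,382.8248 / 1.584789 = 79,747.4179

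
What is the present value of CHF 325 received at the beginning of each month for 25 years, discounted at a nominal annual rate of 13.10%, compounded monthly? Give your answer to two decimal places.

CHF 28,937.48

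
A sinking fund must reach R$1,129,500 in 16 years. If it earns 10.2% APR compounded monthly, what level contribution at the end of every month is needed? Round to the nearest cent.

Periodic rate i = 0.102/12 = 0.0085; n = 16 × 12 = 192 periods.
PMT = 1.1295e+06 / ( [(1+0.0085)^192 − 1] / 0.0085 ) = 1.1295e+06 / 479.875579 = 2,353.7351

R$2,353.74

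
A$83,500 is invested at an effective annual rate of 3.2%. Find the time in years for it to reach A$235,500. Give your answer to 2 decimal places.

n = ln(235500/83500) / ln(1+0.032) = ln(2.82036) / 0.031499 = 32.9177 years

32.92 years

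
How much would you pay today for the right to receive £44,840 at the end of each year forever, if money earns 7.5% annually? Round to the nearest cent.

£597,866.67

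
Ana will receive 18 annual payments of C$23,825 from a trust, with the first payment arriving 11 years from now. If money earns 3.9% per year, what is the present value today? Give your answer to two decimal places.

C$207,407.23

PV at t=10 (ordinary 18-year annuity): 23825 × a(18|0.039) = 23825 × 12.762815 = 304,074.0584
Discount back 10 years: 304,074.0584 × (1+0.039)^(−10) = 304,074.0584 × 0.682094 = 207,407.2318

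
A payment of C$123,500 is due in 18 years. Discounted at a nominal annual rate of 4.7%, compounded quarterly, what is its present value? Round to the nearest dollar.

C$53,259

Periodic rate i = 0.047/4 = 0.01175; n = 18 × 4 = 72 periods.
PV = FV·(1+i)^(−n) = 123,500 × 0.431250 = 53,259.3200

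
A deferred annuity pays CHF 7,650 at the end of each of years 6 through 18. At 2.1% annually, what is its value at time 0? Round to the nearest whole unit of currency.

PV at t=5 (ordinary 13-year annuity): 7650 × a(13|0.021) = 7650 × 11.273932 = 86,245.5776
Discount back 5 years: 86,245.5776 × (1+0.021)^(−5) = 86,245.5776 × 0.901304 = 77,733.4825

CHF 77,733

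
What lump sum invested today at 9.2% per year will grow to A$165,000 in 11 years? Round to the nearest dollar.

A$62,666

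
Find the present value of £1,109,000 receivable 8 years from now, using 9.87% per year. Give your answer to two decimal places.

£522,274.17

PV = FV·(1+i)^(−n) = 1,109,000 × 0.470942 = 522,274.1730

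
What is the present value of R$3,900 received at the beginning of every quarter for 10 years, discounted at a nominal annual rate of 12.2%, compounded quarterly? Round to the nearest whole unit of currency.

R$92,151

Periodic rate i = 0.122/4 = 0.0305; n = 10 × 4 = 40 periods.
PV = PMT · [1 − (1+i)^(−n)] / i × (1+i) = 3900 · 23.628415 = 92,150.8186
(Beginning-of-period payments → annuity-due factor ×(1+i).)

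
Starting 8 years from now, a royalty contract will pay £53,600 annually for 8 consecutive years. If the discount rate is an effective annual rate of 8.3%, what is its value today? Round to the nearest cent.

£174,281.23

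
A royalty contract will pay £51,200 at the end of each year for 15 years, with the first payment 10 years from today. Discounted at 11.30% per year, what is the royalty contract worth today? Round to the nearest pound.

£138,178

Value one period before first payment (t=9): 51200 × [1 − (1+0.113)^(−15)] / 0.113 = 51200 × 7.073348 = 362,155.4391
PV₀ = 362,155.4391 / (1+0.113)^9 = 362,155.4391 / 2.620936 = 138,177.8825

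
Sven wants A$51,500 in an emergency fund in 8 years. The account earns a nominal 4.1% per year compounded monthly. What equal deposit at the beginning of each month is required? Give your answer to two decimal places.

A$452.64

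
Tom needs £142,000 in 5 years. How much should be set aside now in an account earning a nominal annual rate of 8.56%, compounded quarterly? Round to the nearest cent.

£92,976.09

With 4 periods per year: i = 0.0214, n = 20.
Discount factor = (1+0.0214)^(−20) = 0.654761; PV = 142,000 × 0.654761 = 92,976.0890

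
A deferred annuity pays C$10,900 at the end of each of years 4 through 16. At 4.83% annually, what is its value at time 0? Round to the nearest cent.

C$89,795.98

PV at t=3 (ordinary 13-year annuity): 10900 × a(13|0.0483) = 10900 × 9.490458 = 103,445.9906
PV₀ = 103,445.9906 / (1+0.0483)^3 = 103,445.9906 / 1.152011 = 89,795.9822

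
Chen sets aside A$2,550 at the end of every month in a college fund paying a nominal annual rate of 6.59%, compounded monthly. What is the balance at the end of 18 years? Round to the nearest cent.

i = 0.0659/12 = 0.00549167 per month; n = 18·12 = 216.
Accumulation factor s(216|0.00549167) = 412.261793; FV = 2550 × 412.261793 = 1,051,267.5713

A$1,051,267.57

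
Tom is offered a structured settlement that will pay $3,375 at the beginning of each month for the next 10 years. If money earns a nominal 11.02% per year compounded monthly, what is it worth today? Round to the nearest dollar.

$247,056

Periodic rate i = 0.1102/12 = 0.00918333; n = 10 × 12 = 120 periods.
PV = PMT · [1 − (1+i)^(−n)] / i × (1+i) = 3375 · 73.201767 = 247,055.9651
(Beginning-of-period payments → annuity-due factor ×(1+i).)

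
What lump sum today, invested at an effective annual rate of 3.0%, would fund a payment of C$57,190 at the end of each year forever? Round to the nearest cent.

C$1,906,333.33

PV = PMT / i = 57190 / 0.03 = 1,906,333.3333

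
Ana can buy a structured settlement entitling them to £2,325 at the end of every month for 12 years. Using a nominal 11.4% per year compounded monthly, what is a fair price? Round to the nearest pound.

£182,019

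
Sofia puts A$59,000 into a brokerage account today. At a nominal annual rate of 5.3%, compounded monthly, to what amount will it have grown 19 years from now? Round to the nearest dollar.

A$161,148

With 12 periods per year: i = 0.00441667, n = 228.
FV = 59,000 × (1 + 0.00441667)^228 = 161,147.5135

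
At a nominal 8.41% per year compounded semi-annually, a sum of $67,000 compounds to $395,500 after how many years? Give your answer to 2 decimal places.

21.55 years

Periodic rate i = 0.0841/2 = 0.04205.
(1+i)^n = 395500/67000 = 5.90299, so n = ln 5.90299 / ln 1.04205 = 43.1042 half-years
= 43.1042/2 years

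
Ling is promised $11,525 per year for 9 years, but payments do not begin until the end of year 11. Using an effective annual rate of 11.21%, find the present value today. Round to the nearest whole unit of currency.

$21,875

PV at t=10 (ordinary 9-year annuity): 11525 × a(9|0.1121) = 11525 × 5.492141 = 63,296.9228
PV₀ = 63,296.9228 / (1+0.1121)^10 = 63,296.9228 / 2.893599 = 21,874.8050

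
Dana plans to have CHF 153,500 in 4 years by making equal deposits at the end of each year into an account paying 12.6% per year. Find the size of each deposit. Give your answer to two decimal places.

FV-annuity factor = 4.821504; PMT = 153500 / 4.821504 = 31,836.5365

CHF 31,836.54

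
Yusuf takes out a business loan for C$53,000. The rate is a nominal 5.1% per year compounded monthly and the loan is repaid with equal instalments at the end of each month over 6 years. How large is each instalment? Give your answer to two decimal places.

C$856.02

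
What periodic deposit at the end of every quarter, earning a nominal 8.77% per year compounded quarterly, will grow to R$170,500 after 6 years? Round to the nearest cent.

R$5,474.08

Periodic rate i = 0.0877/4 = 0.021925; n = 6 × 4 = 24 periods.
FV-annuity factor = 31.146785; PMT = 170500 / 31.146785 = 5,474.0803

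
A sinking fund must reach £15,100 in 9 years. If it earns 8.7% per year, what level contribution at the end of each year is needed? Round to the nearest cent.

PMT = 15100 / ( [(1+0.087)^9 − 1] / 0.087 ) = 15100 / 12.858421 = 1,174.3277

£1,174.33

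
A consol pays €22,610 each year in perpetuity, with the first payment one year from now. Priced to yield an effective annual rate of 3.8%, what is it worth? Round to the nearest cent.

€595,000.00

PV = PMT / i = 22610 / 0.038 = 595,000.0000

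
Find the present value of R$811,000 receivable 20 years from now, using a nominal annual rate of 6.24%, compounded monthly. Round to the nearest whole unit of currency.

R$233,575

With 12 periods per year: i = 0.0052, n = 240.
PV = 811,000 / (1 + 0.0052)^240 = 811,000 / 3.472124 = 233,574.6320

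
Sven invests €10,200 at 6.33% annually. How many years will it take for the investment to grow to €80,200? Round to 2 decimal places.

(1+i)^n = 80200/10200 = 7.86275, so n = ln 7.86275 / ln 1.0633 = 33.5977 years

33.60 years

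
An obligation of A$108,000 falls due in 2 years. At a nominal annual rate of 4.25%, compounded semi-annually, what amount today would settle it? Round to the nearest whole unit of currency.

A$99,288

i = 0.0425/2 = 0.02125 per half-year; n = 2·2 = 4.
PV = FV·(1+i)^(−n) = 108,000 × 0.919331 = 99,287.7062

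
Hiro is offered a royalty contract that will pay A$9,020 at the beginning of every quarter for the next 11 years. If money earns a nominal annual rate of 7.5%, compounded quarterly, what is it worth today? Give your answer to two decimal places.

A$273,666.60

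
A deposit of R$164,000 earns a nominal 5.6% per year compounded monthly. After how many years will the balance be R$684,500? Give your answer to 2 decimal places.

Periodic rate i = 0.056/12 = 0.00466667.
(1+i)^n = 684500/164000 = 4.17378, so n = ln 4.17378 / ln 1.00467 = 306.8900 months
= 306.8900/12 years

25.57 years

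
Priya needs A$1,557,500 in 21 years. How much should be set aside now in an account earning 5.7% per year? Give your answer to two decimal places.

A$486,242.95

Discount factor = (1+0.057)^(−21) = 0.312195; PV = 1,557,500 × 0.312195 = 486,242.9548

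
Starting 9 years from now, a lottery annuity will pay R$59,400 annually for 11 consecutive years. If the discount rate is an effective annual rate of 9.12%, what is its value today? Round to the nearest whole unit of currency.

PV at t=8 (ordinary 11-year annuity): 59400 × a(11|0.0912) = 59400 × 6.766769 = 401,946.0933
PV₀ = 401,946.0933 / (1+0.0912)^8 = 401,946.0933 / 2.010180 = 199,955.3154

R$199,955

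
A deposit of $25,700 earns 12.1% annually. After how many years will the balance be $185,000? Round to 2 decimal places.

(1+i)^n = 185000/25700 = 7.19844, so n = ln 7.19844 / ln 1.121 = 17.2811 years

17.28 years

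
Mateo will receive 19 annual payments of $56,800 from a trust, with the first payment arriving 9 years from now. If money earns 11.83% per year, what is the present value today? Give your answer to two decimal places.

$172,831.58

PV at t=8 (ordinary 19-year annuity): 56800 × a(19|0.1183) = 56800 × 7.442886 = 422,755.9266
PV₀ = 422,755.9266 / (1+0.1183)^8 = 422,755.9266 / 2.446057 = 172,831.5821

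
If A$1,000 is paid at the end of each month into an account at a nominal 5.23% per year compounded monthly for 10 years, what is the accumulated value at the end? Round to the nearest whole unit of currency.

A$157,208

With 12 periods per year: i = 0.00435833, n = 120.
FV = PMT · [(1+i)^n − 1] / i = 1000 · 157.208075 = 157,208.0749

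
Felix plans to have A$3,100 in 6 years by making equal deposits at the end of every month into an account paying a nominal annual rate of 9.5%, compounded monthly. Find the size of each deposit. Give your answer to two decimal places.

A$32.11

Periodic rate i = 0.095/12 = 0.00791667; n = 6 × 12 = 72 periods.
PMT = 3100 / ( [(1+0.00791667)^72 − 1] / 0.00791667 ) = 3100 / 96.543509 = 32.1099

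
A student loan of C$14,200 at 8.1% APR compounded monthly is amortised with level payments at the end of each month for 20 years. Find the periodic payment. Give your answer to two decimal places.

C$119.66

Periodic rate i = 0.081/12 = 0.00675; n = 20 × 12 = 240 periods.
Annuity-PV factor = 118.669807; PMT = 14200 / 118.669807 = 119.6598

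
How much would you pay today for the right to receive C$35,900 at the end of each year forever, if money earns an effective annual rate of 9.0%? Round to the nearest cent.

C$398,888.89

PV = PMT / i = 35900 / 0.09 = 398,888.8889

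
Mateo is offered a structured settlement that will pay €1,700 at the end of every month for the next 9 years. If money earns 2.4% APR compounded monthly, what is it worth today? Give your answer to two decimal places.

€164,977.24

i = 0.024/12 = 0.002 per month; n = 9·12 = 108.
Annuity factor a(108|0.002) = 97.045436; PV = 1700 × 97.045436 = 164,977.2414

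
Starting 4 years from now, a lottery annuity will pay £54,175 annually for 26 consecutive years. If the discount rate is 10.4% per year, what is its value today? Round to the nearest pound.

£357,574

PV at t=3 (ordinary 26-year annuity): 54175 × a(26|0.104) = 54175 × 8.881258 = 481,142.1720
Discount back 3 years: 481,142.1720 × (1+0.104)^(−3) = 481,142.1720 × 0.743178 = 357,574.2235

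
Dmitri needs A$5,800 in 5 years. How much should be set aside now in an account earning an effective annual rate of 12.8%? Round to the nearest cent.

Discount factor = (1+0.128)^(−5) = 0.547589; PV = 5,800 × 0.547589 = 3,176.0146

A$3,176.01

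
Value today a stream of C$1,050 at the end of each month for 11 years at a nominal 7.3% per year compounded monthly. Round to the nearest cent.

C$95,091.32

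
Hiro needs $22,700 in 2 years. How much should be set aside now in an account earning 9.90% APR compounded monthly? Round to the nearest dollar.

$18,638

With 12 periods per year: i = 0.00825, n = 24.
PV = 22,700 / (1 + 0.00825)^24 = 22,700 / 1.217973 = 18,637.5285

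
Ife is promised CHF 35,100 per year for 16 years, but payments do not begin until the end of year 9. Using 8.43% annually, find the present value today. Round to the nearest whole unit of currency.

CHF 158,225

Value one period before first payment (t=8): 35100 × [1 − (1+0.0843)^(−16)] / 0.0843 = 35100 × 8.613161 = 302,321.9640
Discount back 8 years: 302,321.9640 × (1+0.0843)^(−8) = 302,321.9640 × 0.523365 = 158,224.6115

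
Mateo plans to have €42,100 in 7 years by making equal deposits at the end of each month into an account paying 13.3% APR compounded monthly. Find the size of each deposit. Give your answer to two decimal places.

€306.16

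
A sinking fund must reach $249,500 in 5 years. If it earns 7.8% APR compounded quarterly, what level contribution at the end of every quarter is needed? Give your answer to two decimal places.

Periodic rate i = 0.078/4 = 0.0195; n = 5 × 4 = 20 periods.
PMT = 249500 / ( [(1+0.0195)^20 − 1] / 0.0195 ) = 249500 / 24.176765 = 10,319.8255

$10,319.83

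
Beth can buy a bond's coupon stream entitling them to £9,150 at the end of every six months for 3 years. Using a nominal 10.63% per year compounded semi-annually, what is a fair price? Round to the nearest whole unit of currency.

With 2 periods per year: i = 0.05315, n = 6.
Annuity factor a(6|0.05315) = 5.024959; PV = 9150 × 5.024959 = 45,978.3741

£45,978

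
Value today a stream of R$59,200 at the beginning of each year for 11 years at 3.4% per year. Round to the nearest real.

Annuity factor a(11|0.034) × (1+i) = 9.358682; PV = 59200 × 9.358682 = 554,033.9778
Payments are at the start of each period, so multiply by (1+i).

R$554,034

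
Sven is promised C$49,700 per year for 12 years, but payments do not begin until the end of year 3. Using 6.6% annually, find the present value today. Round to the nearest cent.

C$354,911.53

Value one period before first payment (t=2): 49700 × [1 − (1+0.066)^(−12)] / 0.066 = 49700 × 8.114806 = 403,305.8522
Discount back 2 years: 403,305.8522 × (1+0.066)^(−2) = 403,305.8522 × 0.880006 = 354,911.5349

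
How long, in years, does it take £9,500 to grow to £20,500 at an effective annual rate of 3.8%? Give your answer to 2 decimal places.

20.62 years

(1+i)^n = 20500/9500 = 2.15789, so n = ln 2.15789 / ln 1.038 = 20.6225 years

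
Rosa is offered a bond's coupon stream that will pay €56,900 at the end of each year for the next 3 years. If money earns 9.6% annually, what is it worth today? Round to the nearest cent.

€142,504.31

PV = 56900 × [1 − (1+0.096)^(−3)] / 0.096 = 56900 × 2.504469 = 142,504.3110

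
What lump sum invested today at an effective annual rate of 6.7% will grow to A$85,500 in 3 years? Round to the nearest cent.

PV = FV·(1+i)^(−n) = 85,500 × 0.823203 = 70,383.8236

A$70,383.82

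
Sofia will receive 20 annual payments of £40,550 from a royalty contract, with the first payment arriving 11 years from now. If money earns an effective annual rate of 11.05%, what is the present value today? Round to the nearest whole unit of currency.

PV at t=10 (ordinary 20-year annuity): 40550 × a(20|0.1105) = 40550 × 7.937360 = 321,859.9362
PV₀ = 321,859.9362 / (1+0.1105)^10 = 321,859.9362 / 2.852237 = 112,844.7327

£112,845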